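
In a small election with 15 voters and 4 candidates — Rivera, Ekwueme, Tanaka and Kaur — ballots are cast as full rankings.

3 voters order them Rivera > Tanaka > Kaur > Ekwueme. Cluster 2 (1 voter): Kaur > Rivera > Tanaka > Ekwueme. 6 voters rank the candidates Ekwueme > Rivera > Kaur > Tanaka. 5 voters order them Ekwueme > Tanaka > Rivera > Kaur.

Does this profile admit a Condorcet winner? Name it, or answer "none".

Ekwueme

Check each pair by majority over 15 ballots:
Rivera vs Ekwueme: Ekwueme, 11–4.
Rivera vs Tanaka: 3+1+6 = 10 for Rivera, 5 for Tanaka — Rivera by 10–5.
Rivera vs Kaur: Rivera is ranked higher on 3+6+5 = 14 ballots, Kaur on 1. Rivera wins 14–1.
Ekwueme vs Tanaka: Ekwueme preferred on 6+5 = 11 ballots; Ekwueme wins 11–4.
Ekwueme vs Kaur: Ekwueme preferred on 6+5 = 11 ballots; Ekwueme wins 11–4.
Tanaka–Kaur: Tanaka 8–7.
Only Ekwueme has no losses; Ekwueme is the Condorcet winner.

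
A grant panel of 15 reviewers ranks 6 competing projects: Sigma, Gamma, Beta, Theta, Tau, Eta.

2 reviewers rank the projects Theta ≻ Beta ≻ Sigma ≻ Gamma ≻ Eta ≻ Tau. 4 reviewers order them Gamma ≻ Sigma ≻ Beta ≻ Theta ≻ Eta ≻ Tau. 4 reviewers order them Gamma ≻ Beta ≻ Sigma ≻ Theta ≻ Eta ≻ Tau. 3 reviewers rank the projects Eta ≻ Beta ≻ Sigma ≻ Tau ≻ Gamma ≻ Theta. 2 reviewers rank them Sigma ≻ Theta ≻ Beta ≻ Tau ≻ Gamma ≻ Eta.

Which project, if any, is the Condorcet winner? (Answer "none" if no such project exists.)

Pairwise majorities:
Sigma vs Gamma: 2+3+2 = 7 for Sigma, 8 for Gamma — Gamma by 8–7.
Sigma vs Beta: Sigma is ranked higher on 4+2 = 6 ballots, Beta on 9. Beta wins 9–6.
Sigma vs Theta: Sigma preferred on 4+4+3+2 = 13 ballots; Sigma wins 13–2.
Sigma vs Tau: 2+4+4+3+2 = 15 for Sigma, 0 for Tau — Sigma by 15–0.
Sigma vs Eta: Sigma is ranked higher on 2+4+4+2 = 12 ballots, Eta on 3. Sigma wins 12–3.
Gamma vs Beta: 4+4 = 8 for Gamma, 7 for Beta — Gamma by 8–7.
Gamma vs Theta: 11 to 4, Gamma.
Gamma vs Tau: Gamma preferred on 2+4+4 = 10 ballots; Gamma wins 10–5.
Gamma vs Eta: Gamma is ranked higher on 2+4+4+2 = 12 ballots, Eta on 3. Gamma wins 12–3.
Beta vs Theta: 4+4+3 = 11 for Beta, 4 for Theta — Beta by 11–4.
Beta vs Tau: 15 to 0, Beta.
Beta vs Eta: 2+4+4+2 = 12 for Beta, 3 for Eta — Beta by 12–3.
Theta vs Tau: 2+4+4+2 = 12 for Theta, 3 for Tau — Theta by 12–3.
Theta vs Eta: 12 to 3, Theta.
Tau vs Eta: Tau is ranked higher on 2 ballots, Eta on 13. Eta wins 13–2.
Gamma beats each of Sigma, Beta, Theta, Tau, Eta — Gamma is the Condorcet winner.

Gamma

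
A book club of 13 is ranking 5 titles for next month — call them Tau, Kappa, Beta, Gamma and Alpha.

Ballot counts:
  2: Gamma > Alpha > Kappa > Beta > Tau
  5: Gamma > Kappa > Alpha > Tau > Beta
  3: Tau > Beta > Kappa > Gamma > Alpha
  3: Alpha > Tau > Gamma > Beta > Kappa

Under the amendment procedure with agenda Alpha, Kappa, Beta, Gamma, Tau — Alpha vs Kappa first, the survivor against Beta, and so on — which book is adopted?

Gamma

Round 1: Alpha vs Kappa — 5–8, Kappa advances.
Round 2: Kappa vs Beta — 7–6, Kappa advances.
Round 3: Kappa vs Gamma — 3–10, Gamma advances.
Round 4: Gamma vs Tau — 7–6, Gamma advances.
Gamma survives the agenda.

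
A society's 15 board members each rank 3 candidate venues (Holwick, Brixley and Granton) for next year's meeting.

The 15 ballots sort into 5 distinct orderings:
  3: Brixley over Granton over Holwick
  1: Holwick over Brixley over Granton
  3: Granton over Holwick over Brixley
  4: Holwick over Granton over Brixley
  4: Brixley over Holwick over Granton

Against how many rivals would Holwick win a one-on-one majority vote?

Holwick against each rival (15 organisers):
Holwick–Brixley: Holwick 8–7.
Holwick vs Granton: Holwick, 9–6.
Holwick beats Brixley, Granton — 2 pairwise wins.

2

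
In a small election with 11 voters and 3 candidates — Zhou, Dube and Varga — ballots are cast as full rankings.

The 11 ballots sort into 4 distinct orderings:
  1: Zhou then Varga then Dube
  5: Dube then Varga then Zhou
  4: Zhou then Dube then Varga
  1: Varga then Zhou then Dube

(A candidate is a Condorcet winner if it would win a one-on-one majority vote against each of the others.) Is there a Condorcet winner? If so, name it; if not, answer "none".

Pairwise majorities:
Zhou vs Dube: Zhou is ranked higher on 1+4+1 = 6 ballots, Dube on 5. Zhou wins 6–5.
Zhou vs Varga: Zhou is ranked higher on 1+4 = 5 ballots, Varga on 6. Varga wins 6–5.
Dube vs Varga: Dube preferred on 5+4 = 9 ballots; Dube wins 9–2.
Every candidate loses at least once (Zhou loses to Varga; Dube loses to Zhou; Varga loses to Dube). The majority relation contains the cycle Zhou > Dube > Varga > Zhou, so there is no Condorcet winner.

none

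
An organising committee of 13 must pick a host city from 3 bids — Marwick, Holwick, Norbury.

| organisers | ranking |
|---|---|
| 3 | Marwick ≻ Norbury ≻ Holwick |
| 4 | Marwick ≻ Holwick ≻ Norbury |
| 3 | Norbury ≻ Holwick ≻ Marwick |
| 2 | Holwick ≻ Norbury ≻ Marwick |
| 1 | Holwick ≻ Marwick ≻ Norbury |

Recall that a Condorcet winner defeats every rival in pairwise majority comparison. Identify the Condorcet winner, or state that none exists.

Marwick

Check each pair by majority over 13 ballots:
Marwick vs Holwick: Marwick, 7–6.
Marwick vs Norbury: Marwick, 8–5.
Holwick vs Norbury: Holwick, 7–6.
Only Marwick has no losses; Marwick is the Condorcet winner.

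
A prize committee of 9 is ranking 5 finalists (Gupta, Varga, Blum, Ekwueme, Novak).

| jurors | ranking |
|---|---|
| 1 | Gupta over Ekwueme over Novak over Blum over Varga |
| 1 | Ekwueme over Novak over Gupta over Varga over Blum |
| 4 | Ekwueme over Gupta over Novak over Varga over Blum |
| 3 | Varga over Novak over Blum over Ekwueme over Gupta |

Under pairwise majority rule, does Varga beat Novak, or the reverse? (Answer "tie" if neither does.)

Ballots ranking Varga above Novak: 3.
Ballots ranking Novak above Varga: 9 − 3 = 6.
Novak wins the head-to-head 6–3.

Novak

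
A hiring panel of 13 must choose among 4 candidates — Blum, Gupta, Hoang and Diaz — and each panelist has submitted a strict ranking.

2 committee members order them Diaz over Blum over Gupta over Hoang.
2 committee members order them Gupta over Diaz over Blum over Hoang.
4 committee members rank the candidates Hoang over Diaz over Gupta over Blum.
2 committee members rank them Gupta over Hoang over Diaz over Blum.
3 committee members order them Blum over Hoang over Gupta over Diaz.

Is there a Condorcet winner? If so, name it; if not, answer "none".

none

Pairwise majorities:
Blum vs Gupta: Gupta, 8–5.
Blum–Hoang: Blum 7–6.
Blum vs Diaz: Diaz wins 10–3.
Gupta vs Hoang: Hoang, 7–6.
Gupta vs Diaz: Gupta wins 7–6.
Hoang–Diaz: Hoang 9–4.
No candidate is unbeaten: Blum loses to Gupta; Gupta loses to Hoang; Hoang loses to Blum; Diaz loses to Gupta. In particular Blum > Hoang > Gupta > Blum is a majority cycle — no Condorcet winner exists.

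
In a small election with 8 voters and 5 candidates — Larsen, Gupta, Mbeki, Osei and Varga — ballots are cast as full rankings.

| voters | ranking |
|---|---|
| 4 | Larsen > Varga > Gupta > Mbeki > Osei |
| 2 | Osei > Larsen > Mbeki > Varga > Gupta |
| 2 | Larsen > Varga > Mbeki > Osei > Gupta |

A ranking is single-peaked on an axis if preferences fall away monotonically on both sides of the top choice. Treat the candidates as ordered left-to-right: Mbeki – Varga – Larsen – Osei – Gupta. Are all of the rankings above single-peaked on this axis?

no

Axis positions: Mbeki=1, Varga=2, Larsen=3, Osei=4, Gupta=5.
Ballot type 1: ranking walks positions 3-2-5-1-4; Gupta is ranked above Osei even though Osei lies between Gupta and the peak Larsen on the axis — preferences dip and rise again. Not single-peaked.
Ballot type 2: ranking walks positions 4-3-1-2-5; Mbeki is ranked above Varga even though Varga lies between Mbeki and the peak Osei on the axis — preferences dip and rise again. Not single-peaked.
Ballot type 3 (peak Larsen at position 3): ranking walks positions 3-2-1-4-5, expanding outward from the peak — single-peaked.
Ballot type 1 violates single-peakedness, so the profile is not single-peaked on this axis.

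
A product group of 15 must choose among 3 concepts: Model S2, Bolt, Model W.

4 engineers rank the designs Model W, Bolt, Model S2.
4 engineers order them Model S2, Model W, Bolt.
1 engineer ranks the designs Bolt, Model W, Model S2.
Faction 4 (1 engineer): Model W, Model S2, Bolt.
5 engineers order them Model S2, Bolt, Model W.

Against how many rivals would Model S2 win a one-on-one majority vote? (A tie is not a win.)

Model S2 against each rival (15 engineers):
Model S2 vs Bolt: Model S2 is ranked higher on 4+1+5 = 10 ballots, Bolt on 5. Model S2 wins 10–5.
Model S2 vs Model W: 4+5 = 9 for Model S2, 6 for Model W — Model S2 by 9–6.
Model S2 beats Bolt, Model W — 2 pairwise wins.

2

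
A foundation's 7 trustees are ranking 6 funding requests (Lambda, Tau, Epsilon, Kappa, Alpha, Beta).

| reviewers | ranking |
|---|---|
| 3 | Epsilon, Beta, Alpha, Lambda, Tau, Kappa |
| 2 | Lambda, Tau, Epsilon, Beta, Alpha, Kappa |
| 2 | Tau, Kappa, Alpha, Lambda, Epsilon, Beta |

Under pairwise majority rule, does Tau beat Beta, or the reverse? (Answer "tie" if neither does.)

Tau

Ballots ranking Tau above Beta: 2 + 2 = 4.
Ballots ranking Beta above Tau: 7 − 4 = 3.
Tau wins the head-to-head 4–3.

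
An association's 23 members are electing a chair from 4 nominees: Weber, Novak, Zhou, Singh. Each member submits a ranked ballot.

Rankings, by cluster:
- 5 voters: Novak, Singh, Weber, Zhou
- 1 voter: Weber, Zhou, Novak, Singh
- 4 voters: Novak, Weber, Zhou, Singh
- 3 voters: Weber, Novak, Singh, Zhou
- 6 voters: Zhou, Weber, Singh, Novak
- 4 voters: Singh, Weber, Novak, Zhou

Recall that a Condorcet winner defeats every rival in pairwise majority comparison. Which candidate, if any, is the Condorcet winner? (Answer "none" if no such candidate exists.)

Pairwise majorities:
Weber vs Novak: Weber is ranked higher on 1+3+6+4 = 14 ballots, Novak on 9. Weber wins 14–9.
Weber vs Zhou: 5+1+4+3+4 = 17 for Weber, 6 for Zhou — Weber by 17–6.
Weber vs Singh: 14 to 9, Weber.
Novak vs Zhou: 16 to 7, Novak.
Novak vs Singh: 5+1+4+3 = 13 for Novak, 10 for Singh — Novak by 13–10.
Zhou vs Singh: 1+4+6 = 11 for Zhou, 12 for Singh — Singh by 12–11.
Only Weber has no losses; Weber is the Condorcet winner.

Weber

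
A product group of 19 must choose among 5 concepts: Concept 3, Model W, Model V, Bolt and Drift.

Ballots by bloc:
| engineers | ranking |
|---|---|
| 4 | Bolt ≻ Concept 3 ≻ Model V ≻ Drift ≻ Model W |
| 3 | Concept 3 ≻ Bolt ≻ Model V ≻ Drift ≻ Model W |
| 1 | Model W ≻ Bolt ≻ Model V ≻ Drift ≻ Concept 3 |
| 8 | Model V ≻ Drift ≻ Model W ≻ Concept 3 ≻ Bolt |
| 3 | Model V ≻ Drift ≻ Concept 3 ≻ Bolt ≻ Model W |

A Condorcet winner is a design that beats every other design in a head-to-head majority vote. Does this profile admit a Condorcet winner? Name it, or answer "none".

Model V

Head-to-head results (19 engineers):
Concept 3 vs Model W: Concept 3, 10–9.
Concept 3 vs Model V: Model V wins 12–7.
Concept 3 vs Bolt: Concept 3, 14–5.
Concept 3 vs Drift: Drift wins 12–7.
Model W vs Model V: Model V, 18–1.
Model W vs Bolt: Bolt, 10–9.
Model W vs Drift: Drift wins 18–1.
Model V–Bolt: Model V 11–8.
Model V–Drift: Model V 19–0.
Bolt vs Drift: Drift, 11–8.
Model V beats each of Concept 3, Model W, Bolt, Drift — Model V is the Condorcet winner.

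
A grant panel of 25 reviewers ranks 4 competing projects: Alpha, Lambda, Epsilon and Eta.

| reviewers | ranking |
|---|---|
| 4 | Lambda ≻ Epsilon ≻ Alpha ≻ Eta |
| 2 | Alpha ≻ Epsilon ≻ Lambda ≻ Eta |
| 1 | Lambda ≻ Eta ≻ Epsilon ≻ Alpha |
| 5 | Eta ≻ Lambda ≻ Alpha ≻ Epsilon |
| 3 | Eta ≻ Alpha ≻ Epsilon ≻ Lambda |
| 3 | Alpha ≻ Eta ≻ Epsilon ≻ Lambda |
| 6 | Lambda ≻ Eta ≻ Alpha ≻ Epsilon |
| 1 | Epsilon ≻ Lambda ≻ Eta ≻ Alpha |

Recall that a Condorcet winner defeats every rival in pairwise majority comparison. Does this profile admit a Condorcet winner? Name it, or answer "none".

Check each pair by majority over 25 ballots:
Alpha vs Lambda: Lambda wins 17–8.
Alpha vs Epsilon: 19 to 6, Alpha.
Alpha–Eta: Eta 16–9.
Lambda vs Epsilon: Lambda, 16–9.
Lambda–Eta: Lambda 14–11.
Epsilon vs Eta: Eta wins 18–7.
Only Lambda has no losses; Lambda is the Condorcet winner.

Lambda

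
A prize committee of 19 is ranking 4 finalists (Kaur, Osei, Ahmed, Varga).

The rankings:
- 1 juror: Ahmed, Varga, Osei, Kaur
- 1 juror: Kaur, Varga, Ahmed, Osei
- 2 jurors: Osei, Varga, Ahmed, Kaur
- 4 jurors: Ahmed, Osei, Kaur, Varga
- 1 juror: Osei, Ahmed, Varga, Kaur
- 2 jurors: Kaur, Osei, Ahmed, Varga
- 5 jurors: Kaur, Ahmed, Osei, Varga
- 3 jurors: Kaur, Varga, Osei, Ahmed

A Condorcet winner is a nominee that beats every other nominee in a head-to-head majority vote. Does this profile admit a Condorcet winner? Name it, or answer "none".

Pairwise majorities:
Kaur vs Osei: 11 to 8, Kaur.
Kaur vs Ahmed: 1+2+5+3 = 11 for Kaur, 8 for Ahmed — Kaur by 11–8.
Kaur vs Varga: 15 to 4, Kaur.
Osei vs Ahmed: Osei preferred on 2+1+2+3 = 8 ballots; Ahmed wins 11–8.
Osei vs Varga: Osei preferred on 2+4+1+2+5 = 14 ballots; Osei wins 14–5.
Ahmed vs Varga: Ahmed preferred on 1+4+1+2+5 = 13 ballots; Ahmed wins 13–6.
Kaur beats each of Osei, Ahmed, Varga — Kaur is the Condorcet winner.

Kaur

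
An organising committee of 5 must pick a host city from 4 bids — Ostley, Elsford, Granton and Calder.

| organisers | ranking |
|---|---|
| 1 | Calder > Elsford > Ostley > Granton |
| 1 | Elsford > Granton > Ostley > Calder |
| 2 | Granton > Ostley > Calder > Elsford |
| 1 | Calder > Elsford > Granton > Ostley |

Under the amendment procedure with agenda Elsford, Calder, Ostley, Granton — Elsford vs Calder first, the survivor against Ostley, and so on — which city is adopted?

Round 1: Elsford vs Calder — 1–4, Calder advances.
Round 2: Calder vs Ostley — 2–3, Ostley advances.
Round 3: Ostley vs Granton — 1–4, Granton advances.
The agenda winner is Granton.

Granton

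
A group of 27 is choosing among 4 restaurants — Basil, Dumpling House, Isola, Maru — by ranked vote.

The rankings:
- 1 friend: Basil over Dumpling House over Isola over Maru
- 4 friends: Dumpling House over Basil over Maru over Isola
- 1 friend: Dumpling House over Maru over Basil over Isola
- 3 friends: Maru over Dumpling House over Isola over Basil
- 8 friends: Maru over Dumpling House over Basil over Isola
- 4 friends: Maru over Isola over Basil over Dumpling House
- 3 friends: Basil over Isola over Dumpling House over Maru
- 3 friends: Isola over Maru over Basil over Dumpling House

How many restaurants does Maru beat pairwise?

3

Maru against each rival (27 friends):
Maru vs Basil: 19 to 8, Maru.
Maru vs Dumpling House: Maru is ranked higher on 3+8+4+3 = 18 ballots, Dumpling House on 9. Maru wins 18–9.
Maru vs Isola: Maru preferred on 4+1+3+8+4 = 20 ballots; Maru wins 20–7.
Maru beats Basil, Dumpling House, Isola — 3 pairwise wins.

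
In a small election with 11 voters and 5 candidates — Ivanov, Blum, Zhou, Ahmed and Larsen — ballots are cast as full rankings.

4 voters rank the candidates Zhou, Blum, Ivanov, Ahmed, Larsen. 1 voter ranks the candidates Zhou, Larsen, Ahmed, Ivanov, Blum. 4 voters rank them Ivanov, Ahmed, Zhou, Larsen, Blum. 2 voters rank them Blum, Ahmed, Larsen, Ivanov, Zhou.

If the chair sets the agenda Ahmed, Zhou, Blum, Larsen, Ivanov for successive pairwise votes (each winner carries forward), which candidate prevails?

Round 1: Ahmed vs Zhou — 6–5, Ahmed advances.
Round 2: Ahmed vs Blum — 5–6, Blum advances.
Round 3: Blum vs Larsen — 6–5, Blum advances.
Round 4: Blum vs Ivanov — 6–5, Blum advances.
Blum survives the agenda.

Blum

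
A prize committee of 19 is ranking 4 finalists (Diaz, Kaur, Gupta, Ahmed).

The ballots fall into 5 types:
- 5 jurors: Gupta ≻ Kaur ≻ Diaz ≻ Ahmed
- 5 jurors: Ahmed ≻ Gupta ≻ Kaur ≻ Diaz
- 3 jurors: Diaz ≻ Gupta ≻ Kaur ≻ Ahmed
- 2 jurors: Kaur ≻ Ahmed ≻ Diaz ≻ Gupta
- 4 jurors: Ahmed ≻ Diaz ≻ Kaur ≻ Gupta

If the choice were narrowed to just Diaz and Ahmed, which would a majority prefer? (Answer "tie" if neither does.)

Ahmed

Ballots ranking Diaz above Ahmed: 5 + 3 = 8.
Ballots ranking Ahmed above Diaz: 19 − 8 = 11.
Ahmed wins the head-to-head 11–8.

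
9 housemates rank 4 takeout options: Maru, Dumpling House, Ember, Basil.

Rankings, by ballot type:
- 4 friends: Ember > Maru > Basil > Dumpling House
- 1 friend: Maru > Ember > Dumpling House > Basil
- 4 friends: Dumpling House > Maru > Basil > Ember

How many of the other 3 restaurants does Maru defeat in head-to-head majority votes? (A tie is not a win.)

3

Maru against each rival (9 friends):
Maru vs Dumpling House: Maru wins 5–4.
Maru vs Ember: 1+4 = 5 for Maru, 4 for Ember — Maru by 5–4.
Maru vs Basil: Maru preferred on 4+1+4 = 9 ballots; Maru wins 9–0.
Maru beats Dumpling House, Ember, Basil — 3 pairwise wins.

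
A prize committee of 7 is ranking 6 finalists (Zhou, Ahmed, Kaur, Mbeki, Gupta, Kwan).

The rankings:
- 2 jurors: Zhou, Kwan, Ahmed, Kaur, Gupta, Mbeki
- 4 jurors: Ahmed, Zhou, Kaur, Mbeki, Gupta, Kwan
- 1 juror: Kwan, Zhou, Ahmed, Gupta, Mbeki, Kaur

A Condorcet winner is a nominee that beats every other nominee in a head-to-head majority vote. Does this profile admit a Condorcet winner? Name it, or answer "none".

Head-to-head results (7 jurors):
Zhou vs Ahmed: 3 to 4, Ahmed.
Zhou vs Kaur: Zhou is ranked higher on 2+4+1 = 7 ballots, Kaur on 0. Zhou wins 7–0.
Zhou vs Mbeki: Zhou preferred on 2+4+1 = 7 ballots; Zhou wins 7–0.
Zhou vs Gupta: Zhou is ranked higher on 2+4+1 = 7 ballots, Gupta on 0. Zhou wins 7–0.
Zhou vs Kwan: Zhou is ranked higher on 2+4 = 6 ballots, Kwan on 1. Zhou wins 6–1.
Ahmed vs Kaur: 2+4+1 = 7 for Ahmed, 0 for Kaur — Ahmed by 7–0.
Ahmed vs Mbeki: Ahmed preferred on 2+4+1 = 7 ballots; Ahmed wins 7–0.
Ahmed vs Gupta: 7 to 0, Ahmed.
Ahmed vs Kwan: Ahmed is ranked higher on 4 ballots, Kwan on 3. Ahmed wins 4–3.
Kaur vs Mbeki: 2+4 = 6 for Kaur, 1 for Mbeki — Kaur by 6–1.
Kaur vs Gupta: 6 to 1, Kaur.
Kaur vs Kwan: Kaur is ranked higher on 4 ballots, Kwan on 3. Kaur wins 4–3.
Mbeki vs Gupta: Mbeki preferred on 4 ballots; Mbeki wins 4–3.
Mbeki vs Kwan: Mbeki preferred on 4 ballots; Mbeki wins 4–3.
Gupta vs Kwan: Gupta is ranked higher on 4 ballots, Kwan on 3. Gupta wins 4–3.
Ahmed wins every pairwise contest, so Ahmed is the Condorcet winner.

Ahmed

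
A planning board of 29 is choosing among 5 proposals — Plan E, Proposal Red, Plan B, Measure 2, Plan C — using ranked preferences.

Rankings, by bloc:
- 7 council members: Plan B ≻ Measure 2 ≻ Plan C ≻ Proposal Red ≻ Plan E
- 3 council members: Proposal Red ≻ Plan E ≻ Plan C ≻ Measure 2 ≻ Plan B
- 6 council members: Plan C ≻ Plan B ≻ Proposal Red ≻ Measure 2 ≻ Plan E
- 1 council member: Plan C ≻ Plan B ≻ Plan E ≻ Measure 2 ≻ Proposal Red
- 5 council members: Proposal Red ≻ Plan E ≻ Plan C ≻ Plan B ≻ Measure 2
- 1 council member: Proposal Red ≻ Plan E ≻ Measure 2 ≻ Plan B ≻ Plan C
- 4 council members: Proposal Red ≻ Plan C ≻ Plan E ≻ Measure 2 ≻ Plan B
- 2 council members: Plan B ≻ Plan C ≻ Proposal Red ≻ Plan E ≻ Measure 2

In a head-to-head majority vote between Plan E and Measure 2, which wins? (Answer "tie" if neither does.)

Plan E

Ballots ranking Plan E above Measure 2: 3 + 1 + 5 + 1 + 4 + 2 = 16.
Ballots ranking Measure 2 above Plan E: 29 − 16 = 13.
Plan E wins the head-to-head 16–13.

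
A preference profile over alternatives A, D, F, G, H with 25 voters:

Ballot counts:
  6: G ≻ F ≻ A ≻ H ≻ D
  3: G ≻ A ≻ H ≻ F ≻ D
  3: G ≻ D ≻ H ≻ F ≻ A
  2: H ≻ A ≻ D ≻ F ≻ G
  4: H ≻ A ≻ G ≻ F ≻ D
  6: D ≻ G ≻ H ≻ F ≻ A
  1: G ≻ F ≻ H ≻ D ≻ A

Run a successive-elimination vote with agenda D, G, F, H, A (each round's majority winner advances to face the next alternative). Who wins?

G

Round 1: D vs G — 8–17, G advances.
Round 2: G vs F — 23–2, G advances.
Round 3: G vs H — 19–6, G advances.
Round 4: G vs A — 19–6, G advances.
G survives the agenda.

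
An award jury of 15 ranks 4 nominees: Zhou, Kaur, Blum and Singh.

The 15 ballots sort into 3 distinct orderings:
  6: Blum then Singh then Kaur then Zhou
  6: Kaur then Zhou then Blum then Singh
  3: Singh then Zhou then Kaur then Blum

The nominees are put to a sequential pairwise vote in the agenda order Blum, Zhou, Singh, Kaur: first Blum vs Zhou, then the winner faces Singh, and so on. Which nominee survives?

Round 1: Blum vs Zhou — 6–9, Zhou advances.
Round 2: Zhou vs Singh — 6–9, Singh advances.
Round 3: Singh vs Kaur — 9–6, Singh advances.
Singh survives the agenda.

Singh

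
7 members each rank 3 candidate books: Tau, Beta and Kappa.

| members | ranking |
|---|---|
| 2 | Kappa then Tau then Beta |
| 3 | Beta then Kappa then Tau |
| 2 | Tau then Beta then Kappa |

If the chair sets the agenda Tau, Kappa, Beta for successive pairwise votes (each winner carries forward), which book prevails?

Round 1: Tau vs Kappa — 2–5, Kappa advances.
Round 2: Kappa vs Beta — 2–5, Beta advances.
The agenda winner is Beta.

Beta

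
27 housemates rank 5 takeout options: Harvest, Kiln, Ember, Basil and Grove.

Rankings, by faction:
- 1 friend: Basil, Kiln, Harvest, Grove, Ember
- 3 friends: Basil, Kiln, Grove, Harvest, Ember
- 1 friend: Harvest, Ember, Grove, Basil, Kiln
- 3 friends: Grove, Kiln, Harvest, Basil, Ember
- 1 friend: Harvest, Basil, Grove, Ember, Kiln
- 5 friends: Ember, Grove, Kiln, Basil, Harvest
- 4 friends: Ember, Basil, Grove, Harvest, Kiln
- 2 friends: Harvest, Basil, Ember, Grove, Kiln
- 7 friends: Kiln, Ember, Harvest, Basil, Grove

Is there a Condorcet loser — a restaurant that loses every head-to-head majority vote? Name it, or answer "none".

Head-to-head results (27 friends):
Harvest vs Kiln: Kiln wins 19–8.
Harvest vs Ember: Ember wins 16–11.
Harvest vs Basil: 14 to 13, Harvest.
Harvest vs Grove: Grove, 15–12.
Kiln vs Ember: Kiln wins 14–13.
Kiln vs Basil: 3+5+7 = 15 for Kiln, 12 for Basil — Kiln by 15–12.
Kiln vs Grove: Kiln preferred on 1+3+7 = 11 ballots; Grove wins 16–11.
Ember vs Basil: 1+5+4+7 = 17 for Ember, 10 for Basil — Ember by 17–10.
Ember vs Grove: Ember wins 19–8.
Basil vs Grove: Basil, 18–9.
No restaurant is winless: Harvest beats Basil; Kiln beats Harvest; Ember beats Harvest; Basil beats Grove; Grove beats Harvest. There is no Condorcet loser.

none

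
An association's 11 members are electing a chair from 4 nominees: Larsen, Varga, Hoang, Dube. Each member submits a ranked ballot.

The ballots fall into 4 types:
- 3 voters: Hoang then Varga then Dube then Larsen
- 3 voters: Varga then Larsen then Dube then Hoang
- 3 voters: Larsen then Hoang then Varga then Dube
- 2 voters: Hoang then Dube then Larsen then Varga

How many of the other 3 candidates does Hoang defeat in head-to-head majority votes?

2

Hoang against each rival (11 voters):
Hoang vs Larsen: 3+2 = 5 for Hoang, 6 for Larsen — Larsen by 6–5.
Hoang–Varga: Hoang 8–3.
Hoang vs Dube: Hoang preferred on 3+3+2 = 8 ballots; Hoang wins 8–3.
Hoang beats Varga, Dube; loses to Larsen — 2 pairwise wins.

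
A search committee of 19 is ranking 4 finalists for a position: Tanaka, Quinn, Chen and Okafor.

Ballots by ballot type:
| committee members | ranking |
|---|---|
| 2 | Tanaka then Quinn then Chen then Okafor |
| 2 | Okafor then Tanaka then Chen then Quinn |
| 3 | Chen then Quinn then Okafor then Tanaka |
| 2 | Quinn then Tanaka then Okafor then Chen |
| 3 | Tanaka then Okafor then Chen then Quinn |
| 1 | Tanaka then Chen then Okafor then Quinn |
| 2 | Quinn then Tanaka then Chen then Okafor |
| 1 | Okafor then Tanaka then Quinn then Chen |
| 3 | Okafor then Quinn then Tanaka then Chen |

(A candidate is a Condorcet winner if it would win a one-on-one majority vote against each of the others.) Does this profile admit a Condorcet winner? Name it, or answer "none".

none

Head-to-head results (19 committee members):
Tanaka vs Quinn: Tanaka is ranked higher on 2+2+3+1+1 = 9 ballots, Quinn on 10. Quinn wins 10–9.
Tanaka vs Chen: Tanaka wins 16–3.
Tanaka vs Okafor: Tanaka wins 10–9.
Quinn–Chen: Quinn 10–9.
Quinn vs Okafor: 9 to 10, Okafor.
Chen vs Okafor: Okafor, 11–8.
No candidate is unbeaten: Tanaka loses to Quinn; Quinn loses to Okafor; Chen loses to Tanaka; Okafor loses to Tanaka. In particular Tanaka → Okafor → Quinn → Tanaka is a majority cycle — no Condorcet winner exists.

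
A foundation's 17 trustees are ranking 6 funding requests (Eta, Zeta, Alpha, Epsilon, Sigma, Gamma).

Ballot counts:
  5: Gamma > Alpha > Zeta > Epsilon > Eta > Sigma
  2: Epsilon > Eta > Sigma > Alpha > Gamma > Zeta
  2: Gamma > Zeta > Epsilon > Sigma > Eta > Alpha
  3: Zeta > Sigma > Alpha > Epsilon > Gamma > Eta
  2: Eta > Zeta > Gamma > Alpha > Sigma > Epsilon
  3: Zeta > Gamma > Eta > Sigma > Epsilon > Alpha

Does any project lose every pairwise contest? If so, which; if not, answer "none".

Pairwise majorities:
Eta vs Zeta: Zeta wins 13–4.
Eta vs Alpha: 9 to 8, Eta.
Eta vs Epsilon: Epsilon wins 12–5.
Eta vs Sigma: Eta, 12–5.
Eta–Gamma: Gamma 13–4.
Zeta vs Alpha: 2+3+2+3 = 10 for Zeta, 7 for Alpha — Zeta by 10–7.
Zeta vs Epsilon: Zeta wins 15–2.
Zeta vs Sigma: Zeta, 15–2.
Zeta vs Gamma: Zeta preferred on 3+2+3 = 8 ballots; Gamma wins 9–8.
Alpha–Epsilon: Alpha 10–7.
Alpha vs Sigma: Sigma, 10–7.
Alpha–Gamma: Gamma 12–5.
Epsilon vs Sigma: 9 to 8, Epsilon.
Epsilon vs Gamma: Gamma wins 12–5.
Sigma vs Gamma: Sigma preferred on 2+3 = 5 ballots; Gamma wins 12–5.
No project is winless: Eta beats Alpha; Zeta beats Eta; Alpha beats Epsilon; Epsilon beats Eta; Sigma beats Alpha; Gamma beats Eta. There is no Condorcet loser.

none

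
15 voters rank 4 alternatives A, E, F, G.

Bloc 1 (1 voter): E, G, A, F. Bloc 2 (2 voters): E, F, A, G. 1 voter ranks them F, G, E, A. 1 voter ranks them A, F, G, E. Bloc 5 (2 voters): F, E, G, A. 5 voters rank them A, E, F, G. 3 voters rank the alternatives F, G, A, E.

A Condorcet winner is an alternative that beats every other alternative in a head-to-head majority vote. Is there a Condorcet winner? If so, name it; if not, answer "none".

Check each pair by majority over 15 ballots:
A vs E: A wins 9–6.
A–F: F 8–7.
A–G: A 8–7.
E–F: E 8–7.
E vs G: E, 10–5.
F–G: F 14–1.
Every alternative loses at least once (A loses to F; E loses to A; F loses to E; G loses to A). The majority relation contains the cycle A > E > F > A, so there is no Condorcet winner.

none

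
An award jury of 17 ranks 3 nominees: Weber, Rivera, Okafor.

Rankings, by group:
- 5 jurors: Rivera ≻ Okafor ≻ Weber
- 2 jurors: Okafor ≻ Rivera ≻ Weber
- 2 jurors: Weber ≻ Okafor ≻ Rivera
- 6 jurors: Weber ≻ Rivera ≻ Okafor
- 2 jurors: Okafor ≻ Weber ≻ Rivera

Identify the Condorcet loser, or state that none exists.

Pairwise majorities:
Weber vs Rivera: Weber wins 10–7.
Weber vs Okafor: 8 to 9, Okafor.
Rivera vs Okafor: Rivera preferred on 5+6 = 11 ballots; Rivera wins 11–6.
Each nominee has at least one pairwise win (Weber beats Rivera; Rivera beats Okafor; Okafor beats Weber) — no Condorcet loser.

none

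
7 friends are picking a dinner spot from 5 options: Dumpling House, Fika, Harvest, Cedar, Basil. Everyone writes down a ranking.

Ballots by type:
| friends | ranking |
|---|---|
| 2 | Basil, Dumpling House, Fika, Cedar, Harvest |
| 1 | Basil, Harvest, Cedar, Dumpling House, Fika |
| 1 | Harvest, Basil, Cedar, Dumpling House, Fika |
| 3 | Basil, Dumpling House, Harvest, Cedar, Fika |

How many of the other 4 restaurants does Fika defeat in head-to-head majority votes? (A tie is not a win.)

Fika against each rival (7 friends):
Fika vs Dumpling House: Dumpling House wins 7–0.
Fika vs Harvest: Harvest wins 5–2.
Fika vs Cedar: Cedar wins 5–2.
Fika vs Basil: Basil wins 7–0.
Fika beats no one; loses to Dumpling House, Harvest, Cedar, Basil — 0 pairwise wins.

0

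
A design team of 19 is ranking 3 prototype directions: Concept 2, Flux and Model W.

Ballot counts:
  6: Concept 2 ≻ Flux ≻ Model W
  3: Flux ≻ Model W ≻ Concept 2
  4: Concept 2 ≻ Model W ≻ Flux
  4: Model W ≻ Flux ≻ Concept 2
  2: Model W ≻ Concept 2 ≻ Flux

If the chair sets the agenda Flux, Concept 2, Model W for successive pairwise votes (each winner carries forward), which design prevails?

Round 1: Flux vs Concept 2 — 7–12, Concept 2 advances.
Round 2: Concept 2 vs Model W — 10–9, Concept 2 advances.
The agenda winner is Concept 2.

Concept 2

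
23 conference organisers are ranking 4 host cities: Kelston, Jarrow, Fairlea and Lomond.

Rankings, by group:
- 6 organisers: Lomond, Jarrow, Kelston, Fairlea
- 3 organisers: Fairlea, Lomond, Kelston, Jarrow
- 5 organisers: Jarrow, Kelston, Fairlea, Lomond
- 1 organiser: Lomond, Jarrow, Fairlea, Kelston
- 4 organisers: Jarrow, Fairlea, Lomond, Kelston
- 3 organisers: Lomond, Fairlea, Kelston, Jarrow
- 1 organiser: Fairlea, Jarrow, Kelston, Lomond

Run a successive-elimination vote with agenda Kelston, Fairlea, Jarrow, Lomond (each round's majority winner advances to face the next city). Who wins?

Round 1: Kelston vs Fairlea — 11–12, Fairlea advances.
Round 2: Fairlea vs Jarrow — 7–16, Jarrow advances.
Round 3: Jarrow vs Lomond — 10–13, Lomond advances.
The agenda winner is Lomond.

Lomond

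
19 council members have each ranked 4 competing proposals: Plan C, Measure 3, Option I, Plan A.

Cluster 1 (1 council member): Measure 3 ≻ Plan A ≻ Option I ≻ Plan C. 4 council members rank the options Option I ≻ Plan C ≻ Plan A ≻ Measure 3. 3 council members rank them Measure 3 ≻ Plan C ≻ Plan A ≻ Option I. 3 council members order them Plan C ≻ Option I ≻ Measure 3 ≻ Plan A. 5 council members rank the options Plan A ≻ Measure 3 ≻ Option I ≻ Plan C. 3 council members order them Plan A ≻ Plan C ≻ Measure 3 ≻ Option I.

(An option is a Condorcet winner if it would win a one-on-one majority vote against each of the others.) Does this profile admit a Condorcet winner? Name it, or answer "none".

none

Head-to-head results (19 council members):
Plan C vs Measure 3: Plan C, 10–9.
Plan C vs Option I: Option I wins 10–9.
Plan C vs Plan A: Plan C wins 10–9.
Measure 3–Option I: Measure 3 12–7.
Measure 3 vs Plan A: Plan A, 12–7.
Option I vs Plan A: Plan A, 12–7.
Every option loses at least once (Plan C loses to Option I; Measure 3 loses to Plan C; Option I loses to Measure 3; Plan A loses to Plan C). The majority relation contains the cycle Plan C > Measure 3 > Option I > Plan C, so there is no Condorcet winner.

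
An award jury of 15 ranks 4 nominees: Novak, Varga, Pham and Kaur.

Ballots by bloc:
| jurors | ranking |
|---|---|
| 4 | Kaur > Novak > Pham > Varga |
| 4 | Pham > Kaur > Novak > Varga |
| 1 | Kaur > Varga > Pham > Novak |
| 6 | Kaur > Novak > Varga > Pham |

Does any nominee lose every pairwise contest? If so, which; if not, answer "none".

Varga

Pairwise majorities:
Novak vs Varga: 14 to 1, Novak.
Novak vs Pham: 4+6 = 10 for Novak, 5 for Pham — Novak by 10–5.
Novak vs Kaur: Kaur wins 15–0.
Varga vs Pham: Varga preferred on 1+6 = 7 ballots; Pham wins 8–7.
Varga–Kaur: Kaur 15–0.
Pham vs Kaur: Pham preferred on 4 ballots; Kaur wins 11–4.
Varga is beaten in every head-to-head and is the Condorcet loser.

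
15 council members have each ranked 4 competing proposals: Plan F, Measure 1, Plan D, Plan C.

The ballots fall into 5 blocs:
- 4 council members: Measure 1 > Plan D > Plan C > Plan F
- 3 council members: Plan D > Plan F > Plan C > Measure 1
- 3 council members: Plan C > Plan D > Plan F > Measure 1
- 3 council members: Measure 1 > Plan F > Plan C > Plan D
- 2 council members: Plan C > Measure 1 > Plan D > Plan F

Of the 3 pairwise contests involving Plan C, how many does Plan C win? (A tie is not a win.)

Plan C against each rival (15 council members):
Plan C vs Plan F: Plan C is ranked higher on 4+3+2 = 9 ballots, Plan F on 6. Plan C wins 9–6.
Plan C vs Measure 1: 8 to 7, Plan C.
Plan C vs Plan D: Plan C preferred on 3+3+2 = 8 ballots; Plan C wins 8–7.
Plan C beats Plan F, Measure 1, Plan D — 3 pairwise wins.

3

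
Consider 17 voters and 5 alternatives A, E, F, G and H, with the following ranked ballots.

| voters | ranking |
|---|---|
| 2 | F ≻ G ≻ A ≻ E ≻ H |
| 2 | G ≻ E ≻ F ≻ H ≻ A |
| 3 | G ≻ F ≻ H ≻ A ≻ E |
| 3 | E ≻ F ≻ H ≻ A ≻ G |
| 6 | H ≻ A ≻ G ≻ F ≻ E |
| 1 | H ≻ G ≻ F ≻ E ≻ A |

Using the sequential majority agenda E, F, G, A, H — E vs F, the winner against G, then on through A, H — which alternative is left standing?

Round 1: E vs F — 5–12, F advances.
Round 2: F vs G — 5–12, G advances.
Round 3: G vs A — 8–9, A advances.
Round 4: A vs H — 2–15, H advances.
H survives the agenda.

H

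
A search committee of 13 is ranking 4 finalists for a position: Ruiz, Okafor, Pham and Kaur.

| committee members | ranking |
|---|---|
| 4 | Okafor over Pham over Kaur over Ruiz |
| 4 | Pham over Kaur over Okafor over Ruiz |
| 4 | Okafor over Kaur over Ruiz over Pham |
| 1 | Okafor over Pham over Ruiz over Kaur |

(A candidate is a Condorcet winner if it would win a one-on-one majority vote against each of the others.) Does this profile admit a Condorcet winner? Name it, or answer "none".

Okafor

Head-to-head results (13 committee members):
Ruiz–Okafor: Okafor 13–0.
Ruiz vs Pham: Pham wins 9–4.
Ruiz vs Kaur: Kaur wins 12–1.
Okafor vs Pham: Okafor, 9–4.
Okafor vs Kaur: Okafor, 9–4.
Pham vs Kaur: Pham, 9–4.
Only Okafor has no losses; Okafor is the Condorcet winner.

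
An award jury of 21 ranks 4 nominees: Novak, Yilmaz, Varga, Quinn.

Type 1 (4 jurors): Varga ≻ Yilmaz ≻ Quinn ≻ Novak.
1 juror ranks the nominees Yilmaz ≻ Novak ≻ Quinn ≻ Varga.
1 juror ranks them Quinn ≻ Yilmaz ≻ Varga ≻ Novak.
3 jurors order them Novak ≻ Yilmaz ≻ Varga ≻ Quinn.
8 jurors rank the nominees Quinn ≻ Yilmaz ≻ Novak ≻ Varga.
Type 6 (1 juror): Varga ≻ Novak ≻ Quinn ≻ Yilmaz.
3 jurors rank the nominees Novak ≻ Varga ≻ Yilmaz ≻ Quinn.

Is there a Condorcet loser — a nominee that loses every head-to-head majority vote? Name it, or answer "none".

Head-to-head results (21 jurors):
Novak vs Yilmaz: Novak preferred on 3+1+3 = 7 ballots; Yilmaz wins 14–7.
Novak vs Varga: Novak wins 15–6.
Novak vs Quinn: Quinn wins 13–8.
Yilmaz vs Varga: 13 to 8, Yilmaz.
Yilmaz vs Quinn: Yilmaz wins 11–10.
Varga–Quinn: Varga 11–10.
No nominee is winless: Novak beats Varga; Yilmaz beats Novak; Varga beats Quinn; Quinn beats Novak. There is no Condorcet loser.

none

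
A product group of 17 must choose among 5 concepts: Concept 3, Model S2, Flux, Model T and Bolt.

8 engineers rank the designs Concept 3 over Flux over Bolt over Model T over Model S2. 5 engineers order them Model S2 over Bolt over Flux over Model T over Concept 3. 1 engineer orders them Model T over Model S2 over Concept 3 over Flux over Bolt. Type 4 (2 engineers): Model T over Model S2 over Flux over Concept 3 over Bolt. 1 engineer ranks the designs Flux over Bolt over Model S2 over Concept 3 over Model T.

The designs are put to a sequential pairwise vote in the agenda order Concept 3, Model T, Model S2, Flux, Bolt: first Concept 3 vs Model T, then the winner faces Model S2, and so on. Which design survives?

Flux

Round 1: Concept 3 vs Model T — 9–8, Concept 3 advances.
Round 2: Concept 3 vs Model S2 — 8–9, Model S2 advances.
Round 3: Model S2 vs Flux — 8–9, Flux advances.
Round 4: Flux vs Bolt — 12–5, Flux advances.
The agenda winner is Flux.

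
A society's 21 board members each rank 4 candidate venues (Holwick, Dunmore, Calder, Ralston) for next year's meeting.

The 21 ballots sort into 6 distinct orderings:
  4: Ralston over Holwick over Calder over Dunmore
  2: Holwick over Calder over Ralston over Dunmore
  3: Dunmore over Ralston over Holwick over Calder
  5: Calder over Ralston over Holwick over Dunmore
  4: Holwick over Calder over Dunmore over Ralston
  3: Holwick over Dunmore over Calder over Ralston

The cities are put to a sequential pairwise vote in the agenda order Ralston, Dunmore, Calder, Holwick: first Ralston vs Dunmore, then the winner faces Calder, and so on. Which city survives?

Holwick

Round 1: Ralston vs Dunmore — 11–10, Ralston advances.
Round 2: Ralston vs Calder — 7–14, Calder advances.
Round 3: Calder vs Holwick — 5–16, Holwick advances.
The agenda winner is Holwick.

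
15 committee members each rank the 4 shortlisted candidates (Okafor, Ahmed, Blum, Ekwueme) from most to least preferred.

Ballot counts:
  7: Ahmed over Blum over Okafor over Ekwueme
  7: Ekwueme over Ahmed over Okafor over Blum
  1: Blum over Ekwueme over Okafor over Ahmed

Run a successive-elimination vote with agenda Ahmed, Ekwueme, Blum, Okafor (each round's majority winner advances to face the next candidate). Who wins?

Blum

Round 1: Ahmed vs Ekwueme — 7–8, Ekwueme advances.
Round 2: Ekwueme vs Blum — 7–8, Blum advances.
Round 3: Blum vs Okafor — 8–7, Blum advances.
The agenda winner is Blum.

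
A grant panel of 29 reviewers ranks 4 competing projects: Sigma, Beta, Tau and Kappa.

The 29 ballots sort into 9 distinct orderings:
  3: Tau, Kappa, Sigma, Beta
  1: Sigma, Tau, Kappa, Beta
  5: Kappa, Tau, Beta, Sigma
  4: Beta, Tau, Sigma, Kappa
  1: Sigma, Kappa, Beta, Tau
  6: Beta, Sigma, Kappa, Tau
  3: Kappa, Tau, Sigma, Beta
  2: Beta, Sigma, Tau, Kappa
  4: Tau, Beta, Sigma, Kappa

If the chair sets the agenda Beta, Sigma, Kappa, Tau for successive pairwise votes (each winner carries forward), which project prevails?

Round 1: Beta vs Sigma — 21–8, Beta advances.
Round 2: Beta vs Kappa — 16–13, Beta advances.
Round 3: Beta vs Tau — 13–16, Tau advances.
The agenda winner is Tau.

Tau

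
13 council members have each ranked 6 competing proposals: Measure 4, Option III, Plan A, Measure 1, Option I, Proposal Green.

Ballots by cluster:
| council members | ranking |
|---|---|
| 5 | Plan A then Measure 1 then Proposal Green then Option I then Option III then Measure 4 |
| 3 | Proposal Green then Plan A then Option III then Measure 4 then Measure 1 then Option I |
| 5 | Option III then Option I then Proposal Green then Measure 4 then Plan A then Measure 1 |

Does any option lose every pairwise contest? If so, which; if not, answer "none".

none

Pairwise majorities:
Measure 4 vs Option III: 0 to 13, Option III.
Measure 4 vs Plan A: Plan A, 8–5.
Measure 4 vs Measure 1: Measure 4 wins 8–5.
Measure 4 vs Option I: Measure 4 is ranked higher on 3 ballots, Option I on 10. Option I wins 10–3.
Measure 4 vs Proposal Green: Measure 4 is ranked higher on 0 ballots, Proposal Green on 13. Proposal Green wins 13–0.
Option III vs Plan A: Plan A wins 8–5.
Option III–Measure 1: Option III 8–5.
Option III vs Option I: Option III, 8–5.
Option III vs Proposal Green: Proposal Green, 8–5.
Plan A vs Measure 1: Plan A, 13–0.
Plan A vs Option I: Plan A, 8–5.
Plan A–Proposal Green: Proposal Green 8–5.
Measure 1 vs Option I: 8 to 5, Measure 1.
Measure 1 vs Proposal Green: Proposal Green, 8–5.
Option I vs Proposal Green: Option I preferred on 5 ballots; Proposal Green wins 8–5.
Each option has at least one pairwise win (Measure 4 beats Measure 1; Option III beats Measure 4; Plan A beats Measure 4; Measure 1 beats Option I; Option I beats Measure 4; Proposal Green beats Measure 4) — no Condorcet loser.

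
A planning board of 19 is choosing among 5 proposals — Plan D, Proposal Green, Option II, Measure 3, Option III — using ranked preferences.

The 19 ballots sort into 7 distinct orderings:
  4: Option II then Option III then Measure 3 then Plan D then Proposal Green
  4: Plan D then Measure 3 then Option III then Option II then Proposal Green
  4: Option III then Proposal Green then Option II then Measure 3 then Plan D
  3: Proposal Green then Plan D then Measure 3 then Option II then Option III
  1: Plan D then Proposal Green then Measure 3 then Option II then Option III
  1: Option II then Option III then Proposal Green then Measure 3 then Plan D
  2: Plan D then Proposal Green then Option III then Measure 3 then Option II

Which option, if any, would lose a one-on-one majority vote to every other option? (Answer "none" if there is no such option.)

Option II

Head-to-head results (19 council members):
Plan D vs Proposal Green: Plan D, 11–8.
Plan D vs Option II: Plan D, 10–9.
Plan D vs Measure 3: Plan D is ranked higher on 4+3+1+2 = 10 ballots, Measure 3 on 9. Plan D wins 10–9.
Plan D vs Option III: 10 to 9, Plan D.
Proposal Green vs Option II: Proposal Green preferred on 4+3+1+2 = 10 ballots; Proposal Green wins 10–9.
Proposal Green vs Measure 3: Proposal Green, 11–8.
Proposal Green–Option III: Option III 13–6.
Option II vs Measure 3: Option II is ranked higher on 4+4+1 = 9 ballots, Measure 3 on 10. Measure 3 wins 10–9.
Option II–Option III: Option III 10–9.
Measure 3 vs Option III: Measure 3 is ranked higher on 4+3+1 = 8 ballots, Option III on 11. Option III wins 11–8.
Only Option II has no wins; Option II is the Condorcet loser.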